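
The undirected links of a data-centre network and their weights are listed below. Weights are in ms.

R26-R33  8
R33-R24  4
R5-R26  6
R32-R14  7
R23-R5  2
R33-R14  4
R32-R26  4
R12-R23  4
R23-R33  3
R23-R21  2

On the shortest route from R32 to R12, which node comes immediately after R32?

R26

Compare a few routes:
R32–R26–R5–R23–R12: 4+6+2+4 = 16
R32–R26–R33–R23–R12: 4+8+3+4 = 19
R32–R14–R33–R23–R12: 7+4+3+4 = 18
The minimum is 16 ms via R32–R26–R5–R23–R12.
So from R32 the first move is to R26.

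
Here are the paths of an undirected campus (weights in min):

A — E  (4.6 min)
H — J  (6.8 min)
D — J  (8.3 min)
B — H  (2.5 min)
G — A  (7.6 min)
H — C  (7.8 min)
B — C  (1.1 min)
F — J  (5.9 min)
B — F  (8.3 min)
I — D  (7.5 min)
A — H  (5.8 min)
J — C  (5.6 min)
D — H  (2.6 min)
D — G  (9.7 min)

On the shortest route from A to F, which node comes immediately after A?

Enumerating some paths:
A - H - B - F: 5.8+2.5+8.3 = 16.6
A - H - B - C - J - F: 5.8+2.5+1.1+5.6+5.9 = 20.9
A - H - J - F: 5.8+6.8+5.9 = 18.5
Cheapest is A - H - B - F at 16.6 min.
So from A the first move is to H.

H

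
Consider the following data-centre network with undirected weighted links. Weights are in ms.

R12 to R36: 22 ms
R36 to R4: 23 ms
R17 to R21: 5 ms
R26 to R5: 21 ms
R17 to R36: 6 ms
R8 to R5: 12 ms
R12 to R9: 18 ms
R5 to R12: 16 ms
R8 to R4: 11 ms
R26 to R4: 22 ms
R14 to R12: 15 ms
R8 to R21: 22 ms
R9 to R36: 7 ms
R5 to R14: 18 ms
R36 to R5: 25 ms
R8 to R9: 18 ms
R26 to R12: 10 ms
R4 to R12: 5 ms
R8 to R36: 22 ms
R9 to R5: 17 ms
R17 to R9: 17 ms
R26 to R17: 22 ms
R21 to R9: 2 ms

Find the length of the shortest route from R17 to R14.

Settle nodes by increasing distance from R17:
R17: 0
R21: 5  (via R17)
R36: 6  (via R17)
R9: 7  (via R21)
R26: 22  (via R17)
R5: 24  (via R9)
R8: 25  (via R9)
R12: 25  (via R9)
R4: 29  (via R36)
R14: 40  (via R12)
Shortest route: R17–R21–R9–R12–R14 = 40 ms.

40 ms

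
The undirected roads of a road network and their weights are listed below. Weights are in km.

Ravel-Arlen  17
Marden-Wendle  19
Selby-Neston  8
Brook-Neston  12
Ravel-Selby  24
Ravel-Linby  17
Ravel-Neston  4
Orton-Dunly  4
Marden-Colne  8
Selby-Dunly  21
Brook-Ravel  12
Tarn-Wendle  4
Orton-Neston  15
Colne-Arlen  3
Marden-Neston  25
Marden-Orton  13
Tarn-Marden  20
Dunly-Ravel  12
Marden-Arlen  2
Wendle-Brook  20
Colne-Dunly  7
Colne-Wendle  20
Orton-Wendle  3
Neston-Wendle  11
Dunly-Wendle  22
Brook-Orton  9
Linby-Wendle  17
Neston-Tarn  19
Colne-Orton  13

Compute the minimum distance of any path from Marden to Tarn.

20 km

Candidate routes:
Marden - Wendle - Tarn: 19+4 = 23
Marden - Tarn: 20 = 20
Marden - Arlen - Colne - Dunly - Orton - Wendle - Tarn: 2+3+7+4+3+4 = 23
Cheapest is Marden - Tarn at 20 km.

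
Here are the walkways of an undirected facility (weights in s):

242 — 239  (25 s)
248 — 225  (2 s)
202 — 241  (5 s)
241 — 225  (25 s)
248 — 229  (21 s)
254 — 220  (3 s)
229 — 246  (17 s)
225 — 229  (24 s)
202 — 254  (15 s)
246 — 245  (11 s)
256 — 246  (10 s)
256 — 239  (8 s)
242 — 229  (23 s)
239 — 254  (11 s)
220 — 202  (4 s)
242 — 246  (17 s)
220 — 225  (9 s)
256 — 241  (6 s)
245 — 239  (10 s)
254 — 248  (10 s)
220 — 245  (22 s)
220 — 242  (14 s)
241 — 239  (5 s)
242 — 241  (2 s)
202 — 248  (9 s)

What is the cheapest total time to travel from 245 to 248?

29 s

Candidate routes:
245–220–225–248: 22+9+2 = 33
245–239–254–248: 10+11+10 = 31
245–239–241–202–248: 10+5+5+9 = 29
The minimum is 29 s via 245–239–241–202–248.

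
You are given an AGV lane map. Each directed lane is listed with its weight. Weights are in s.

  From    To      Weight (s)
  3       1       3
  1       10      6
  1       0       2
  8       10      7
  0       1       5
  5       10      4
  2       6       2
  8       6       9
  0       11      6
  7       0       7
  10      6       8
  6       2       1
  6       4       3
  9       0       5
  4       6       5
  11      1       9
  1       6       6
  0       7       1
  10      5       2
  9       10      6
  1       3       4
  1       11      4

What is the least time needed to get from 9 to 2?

15 s

Shortest distances from 9:
9: 0
0: 5  (via 9)
7: 6  (via 0)
10: 6  (via 9)
5: 8  (via 10)
1: 10  (via 0)
11: 11  (via 0)
3: 14  (via 1)
6: 14  (via 10)
2: 15  (via 6)
Shortest route: 9 → 10 → 6 → 2 = 15 s.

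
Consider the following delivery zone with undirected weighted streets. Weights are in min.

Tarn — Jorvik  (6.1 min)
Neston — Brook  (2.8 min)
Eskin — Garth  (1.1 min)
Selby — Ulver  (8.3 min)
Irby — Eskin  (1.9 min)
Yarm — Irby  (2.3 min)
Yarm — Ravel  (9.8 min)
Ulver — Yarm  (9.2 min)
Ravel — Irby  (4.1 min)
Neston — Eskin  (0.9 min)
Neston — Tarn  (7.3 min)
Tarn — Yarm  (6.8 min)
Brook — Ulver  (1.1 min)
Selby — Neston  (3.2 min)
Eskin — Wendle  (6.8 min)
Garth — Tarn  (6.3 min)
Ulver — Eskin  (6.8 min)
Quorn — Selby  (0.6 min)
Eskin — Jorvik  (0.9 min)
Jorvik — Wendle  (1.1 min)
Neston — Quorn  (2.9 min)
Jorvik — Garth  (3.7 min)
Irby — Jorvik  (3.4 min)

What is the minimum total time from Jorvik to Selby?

5 min

Shortest distances from Jorvik:
Jorvik: 0
Eskin: 0.9  (via Jorvik)
Wendle: 1.1  (via Jorvik)
Neston: 1.8  (via Eskin)
Garth: 2  (via Eskin)
Irby: 2.8  (via Eskin)
Brook: 4.6  (via Neston)
Quorn: 4.7  (via Neston)
Selby: 5  (via Neston)
Shortest route: Jorvik–Eskin–Neston–Selby = 5 min.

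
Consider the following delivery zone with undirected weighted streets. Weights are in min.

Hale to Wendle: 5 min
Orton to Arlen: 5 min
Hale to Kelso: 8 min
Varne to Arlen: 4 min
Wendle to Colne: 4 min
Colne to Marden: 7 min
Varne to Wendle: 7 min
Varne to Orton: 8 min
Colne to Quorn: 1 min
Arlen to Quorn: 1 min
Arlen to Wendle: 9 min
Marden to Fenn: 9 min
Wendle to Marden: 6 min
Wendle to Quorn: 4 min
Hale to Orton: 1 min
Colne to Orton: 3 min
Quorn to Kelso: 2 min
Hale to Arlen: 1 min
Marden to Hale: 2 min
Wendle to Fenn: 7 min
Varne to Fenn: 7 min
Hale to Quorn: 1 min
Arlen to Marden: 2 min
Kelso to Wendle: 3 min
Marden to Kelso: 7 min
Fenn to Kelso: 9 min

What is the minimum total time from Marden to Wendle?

Shortest distances from Marden:
Marden: 0
Arlen: 2  (via Marden)
Hale: 2  (via Marden)
Orton: 3  (via Hale)
Quorn: 3  (via Arlen)
Colne: 4  (via Quorn)
Kelso: 5  (via Quorn)
Varne: 6  (via Arlen)
Wendle: 6  (via Marden)
Shortest route: Marden → Wendle = 6 min.

6 min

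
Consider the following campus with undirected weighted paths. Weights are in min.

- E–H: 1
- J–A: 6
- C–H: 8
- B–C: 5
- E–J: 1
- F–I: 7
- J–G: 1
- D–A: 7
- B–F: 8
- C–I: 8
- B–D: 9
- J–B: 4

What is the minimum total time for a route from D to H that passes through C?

22 min

Best D to C: D → B → C costing 14
Best C to H: C → H costing 8
Total via C: 14 + 8 = 22 min.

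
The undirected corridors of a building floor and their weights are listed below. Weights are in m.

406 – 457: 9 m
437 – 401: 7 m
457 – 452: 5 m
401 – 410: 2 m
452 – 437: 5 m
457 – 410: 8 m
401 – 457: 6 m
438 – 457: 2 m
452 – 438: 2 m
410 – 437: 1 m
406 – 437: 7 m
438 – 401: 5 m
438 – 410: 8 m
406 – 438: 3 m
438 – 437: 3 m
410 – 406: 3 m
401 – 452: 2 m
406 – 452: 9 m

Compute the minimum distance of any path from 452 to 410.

Enumerating some paths:
452 → 401 → 410: 2+2 = 4
452 → 437 → 410: 5+1 = 6
The minimum is 4 m via 452 → 401 → 410.

4 m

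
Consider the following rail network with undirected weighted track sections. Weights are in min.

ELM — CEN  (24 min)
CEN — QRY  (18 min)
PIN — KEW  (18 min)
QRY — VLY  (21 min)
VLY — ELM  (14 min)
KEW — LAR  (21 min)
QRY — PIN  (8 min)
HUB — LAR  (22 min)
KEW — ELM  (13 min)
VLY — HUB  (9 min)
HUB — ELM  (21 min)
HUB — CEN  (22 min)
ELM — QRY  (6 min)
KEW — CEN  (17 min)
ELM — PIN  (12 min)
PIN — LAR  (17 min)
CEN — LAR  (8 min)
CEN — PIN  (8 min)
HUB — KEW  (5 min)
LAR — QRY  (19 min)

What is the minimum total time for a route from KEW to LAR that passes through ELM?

Best KEW to ELM: KEW–ELM costing 13
Best ELM to LAR: ELM–QRY–LAR costing 25
Total via ELM: 13 + 25 = 38 min.

38 min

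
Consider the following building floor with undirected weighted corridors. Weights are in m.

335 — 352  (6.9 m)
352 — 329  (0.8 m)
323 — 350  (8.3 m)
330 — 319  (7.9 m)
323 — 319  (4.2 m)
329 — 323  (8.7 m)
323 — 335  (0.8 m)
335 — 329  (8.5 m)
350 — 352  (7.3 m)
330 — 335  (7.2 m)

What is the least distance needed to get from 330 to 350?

16.3 m

Enumerating some paths:
330 → 335 → 352 → 350: 7.2+6.9+7.3 = 21.4
330 → 319 → 323 → 350: 7.9+4.2+8.3 = 20.4
330 → 335 → 323 → 350: 7.2+0.8+8.3 = 16.3
Cheapest is 330 → 335 → 323 → 350 at 16.3 m.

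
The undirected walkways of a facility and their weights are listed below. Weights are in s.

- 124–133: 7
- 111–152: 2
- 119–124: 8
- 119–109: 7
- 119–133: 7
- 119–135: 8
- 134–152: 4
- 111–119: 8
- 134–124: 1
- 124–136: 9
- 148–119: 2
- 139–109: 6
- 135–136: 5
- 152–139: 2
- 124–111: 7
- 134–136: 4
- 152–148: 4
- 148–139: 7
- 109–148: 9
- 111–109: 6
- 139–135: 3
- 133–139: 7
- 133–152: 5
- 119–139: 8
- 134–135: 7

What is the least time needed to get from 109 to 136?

14 s

Compare a few routes:
109 - 139 - 135 - 136: 6+3+5 = 14
109 - 111 - 152 - 134 - 136: 6+2+4+4 = 16
Cheapest is 109 - 139 - 135 - 136 at 14 s.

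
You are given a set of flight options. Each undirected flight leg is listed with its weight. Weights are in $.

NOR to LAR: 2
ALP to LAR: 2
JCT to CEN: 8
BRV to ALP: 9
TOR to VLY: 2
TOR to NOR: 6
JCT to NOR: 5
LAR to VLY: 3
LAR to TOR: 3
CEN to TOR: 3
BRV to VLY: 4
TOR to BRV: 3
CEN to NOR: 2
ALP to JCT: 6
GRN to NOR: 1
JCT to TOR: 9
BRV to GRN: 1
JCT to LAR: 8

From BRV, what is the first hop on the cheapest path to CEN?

Compare a few routes:
BRV → TOR → CEN: 3+3 = 6
BRV → GRN → NOR → CEN: 1+1+2 = 4
The minimum is $4 via BRV → GRN → NOR → CEN.
So from BRV the first move is to GRN.

GRN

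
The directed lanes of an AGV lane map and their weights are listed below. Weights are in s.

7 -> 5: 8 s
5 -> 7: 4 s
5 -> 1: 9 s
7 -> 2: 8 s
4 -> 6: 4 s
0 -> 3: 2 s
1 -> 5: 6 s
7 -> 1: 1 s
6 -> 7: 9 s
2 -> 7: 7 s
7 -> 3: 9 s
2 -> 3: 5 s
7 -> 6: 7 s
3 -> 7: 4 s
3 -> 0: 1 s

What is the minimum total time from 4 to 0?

Enumerating some paths:
4 → 6 → 7 → 3 → 0: 4+9+9+1 = 23
4 → 6 → 7 → 2 → 3 → 0: 4+9+8+5+1 = 27
Cheapest is 4 → 6 → 7 → 3 → 0 at 23 s.

23 s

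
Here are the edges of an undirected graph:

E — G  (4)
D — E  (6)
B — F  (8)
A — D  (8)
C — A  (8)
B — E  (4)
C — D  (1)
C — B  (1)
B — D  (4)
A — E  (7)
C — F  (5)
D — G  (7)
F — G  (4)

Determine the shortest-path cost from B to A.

9

Candidate routes:
B–E–A: 4+7 = 11
B–C–D–A: 1+1+8 = 10
B–D–A: 4+8 = 12
B–C–A: 1+8 = 9
The minimum is 9 via B–C–A.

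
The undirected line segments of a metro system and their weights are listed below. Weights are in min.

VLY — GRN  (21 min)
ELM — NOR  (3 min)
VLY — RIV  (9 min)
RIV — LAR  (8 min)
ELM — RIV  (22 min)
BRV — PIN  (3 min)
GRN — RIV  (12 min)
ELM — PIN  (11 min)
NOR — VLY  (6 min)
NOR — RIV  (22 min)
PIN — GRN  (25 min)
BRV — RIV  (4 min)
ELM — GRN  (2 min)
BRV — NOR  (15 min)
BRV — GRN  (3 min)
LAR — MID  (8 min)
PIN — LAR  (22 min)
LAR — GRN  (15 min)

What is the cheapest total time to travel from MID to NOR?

28 min

Settle nodes by increasing distance from MID:
MID: 0
LAR: 8  (via MID)
RIV: 16  (via LAR)
BRV: 20  (via RIV)
PIN: 23  (via BRV)
GRN: 23  (via LAR)
VLY: 25  (via RIV)
ELM: 25  (via GRN)
NOR: 28  (via ELM)
Shortest route: MID → LAR → GRN → ELM → NOR = 28 min.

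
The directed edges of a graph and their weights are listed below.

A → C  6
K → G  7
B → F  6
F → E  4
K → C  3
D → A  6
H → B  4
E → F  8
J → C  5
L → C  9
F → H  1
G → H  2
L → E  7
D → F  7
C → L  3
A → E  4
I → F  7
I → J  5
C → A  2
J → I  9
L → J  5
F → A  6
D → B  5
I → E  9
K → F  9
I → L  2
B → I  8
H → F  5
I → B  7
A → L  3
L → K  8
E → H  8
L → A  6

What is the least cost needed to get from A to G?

18

Candidate routes:
A - C - L - K - G: 6+3+8+7 = 24
A - L - K - G: 3+8+7 = 18
The minimum is 18 via A - L - K - G.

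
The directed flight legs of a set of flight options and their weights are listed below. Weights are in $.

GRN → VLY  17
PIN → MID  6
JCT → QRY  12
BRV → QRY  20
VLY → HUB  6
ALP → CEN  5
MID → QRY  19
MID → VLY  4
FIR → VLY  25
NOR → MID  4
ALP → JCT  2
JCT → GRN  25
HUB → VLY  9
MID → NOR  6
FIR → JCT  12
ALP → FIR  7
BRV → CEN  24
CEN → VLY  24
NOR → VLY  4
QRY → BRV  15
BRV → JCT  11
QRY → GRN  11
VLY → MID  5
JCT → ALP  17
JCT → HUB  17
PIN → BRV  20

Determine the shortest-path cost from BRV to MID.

$42

Enumerating some paths:
BRV - JCT - HUB - VLY - MID: 11+17+9+5 = 42
BRV - CEN - VLY - MID: 24+24+5 = 53
The minimum is $42 via BRV - JCT - HUB - VLY - MID.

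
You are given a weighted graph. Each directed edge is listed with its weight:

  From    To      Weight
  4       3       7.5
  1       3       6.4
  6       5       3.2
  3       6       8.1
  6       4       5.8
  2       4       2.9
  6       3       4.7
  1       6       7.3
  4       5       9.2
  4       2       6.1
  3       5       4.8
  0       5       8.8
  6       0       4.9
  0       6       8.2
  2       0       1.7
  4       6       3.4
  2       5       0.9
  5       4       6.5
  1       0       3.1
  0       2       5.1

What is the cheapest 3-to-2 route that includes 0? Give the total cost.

Best 3 to 0: 3 → 6 → 0 costing 13
Shortest 0→2: 0 → 2 = 5.1
Total via 0: 13 + 5.1 = 18.1.

18.1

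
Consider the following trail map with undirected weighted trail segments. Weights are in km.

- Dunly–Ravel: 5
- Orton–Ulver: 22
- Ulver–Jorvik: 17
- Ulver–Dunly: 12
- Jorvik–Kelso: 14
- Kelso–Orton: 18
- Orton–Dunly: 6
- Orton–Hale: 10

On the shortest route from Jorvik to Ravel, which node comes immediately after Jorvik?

Ulver

Compare a few routes:
Jorvik–Kelso–Orton–Dunly–Ravel: 14+18+6+5 = 43
Jorvik–Ulver–Dunly–Ravel: 17+12+5 = 34
The minimum is 34 km via Jorvik–Ulver–Dunly–Ravel.
So from Jorvik the first move is to Ulver.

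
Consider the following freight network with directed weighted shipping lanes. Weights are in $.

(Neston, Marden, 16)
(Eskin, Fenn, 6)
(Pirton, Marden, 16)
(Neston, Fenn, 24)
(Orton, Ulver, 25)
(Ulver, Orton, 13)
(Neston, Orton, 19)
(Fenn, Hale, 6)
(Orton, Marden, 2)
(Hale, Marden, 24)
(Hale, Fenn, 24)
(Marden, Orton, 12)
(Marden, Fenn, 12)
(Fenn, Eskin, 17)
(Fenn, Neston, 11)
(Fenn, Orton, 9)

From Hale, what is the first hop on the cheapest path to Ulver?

Fenn

Candidate routes:
Hale → Marden → Fenn → Orton → Ulver: 24+12+9+25 = 70
Hale → Marden → Orton → Ulver: 24+12+25 = 61
Hale → Fenn → Orton → Ulver: 24+9+25 = 58
Cheapest is Hale → Fenn → Orton → Ulver at $58.
So from Hale the first move is to Fenn.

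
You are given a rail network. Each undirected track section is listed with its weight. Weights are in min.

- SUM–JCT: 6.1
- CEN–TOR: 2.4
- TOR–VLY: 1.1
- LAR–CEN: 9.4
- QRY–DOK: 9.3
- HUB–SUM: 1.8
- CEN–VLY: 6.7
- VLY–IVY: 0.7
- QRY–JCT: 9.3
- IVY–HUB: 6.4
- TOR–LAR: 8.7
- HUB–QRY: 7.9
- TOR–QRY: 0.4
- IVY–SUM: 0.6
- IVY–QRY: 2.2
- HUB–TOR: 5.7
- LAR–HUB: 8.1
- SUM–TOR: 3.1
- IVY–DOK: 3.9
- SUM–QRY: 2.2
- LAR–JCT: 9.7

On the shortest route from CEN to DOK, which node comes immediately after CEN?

TOR

Compare a few routes:
CEN–TOR–VLY–IVY–DOK: 2.4+1.1+0.7+3.9 = 8.1
CEN–TOR–QRY–SUM–IVY–DOK: 2.4+0.4+2.2+0.6+3.9 = 9.5
CEN–TOR–SUM–IVY–DOK: 2.4+3.1+0.6+3.9 = 10
CEN–TOR–QRY–IVY–DOK: 2.4+0.4+2.2+3.9 = 8.9
The minimum is 8.1 min via CEN–TOR–VLY–IVY–DOK.
So from CEN the first move is to TOR.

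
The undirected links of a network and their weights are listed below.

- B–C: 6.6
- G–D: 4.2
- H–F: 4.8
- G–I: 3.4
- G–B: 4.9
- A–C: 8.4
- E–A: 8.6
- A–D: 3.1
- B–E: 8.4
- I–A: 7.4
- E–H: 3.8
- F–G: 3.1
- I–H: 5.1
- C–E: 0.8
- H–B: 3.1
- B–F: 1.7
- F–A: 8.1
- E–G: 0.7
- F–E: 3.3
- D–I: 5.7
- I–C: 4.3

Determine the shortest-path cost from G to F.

Enumerating some paths:
G - B - F: 4.9+1.7 = 6.6
G - F: 3.1 = 3.1
G - E - F: 0.7+3.3 = 4
Cheapest is G - F at 3.1.

3.1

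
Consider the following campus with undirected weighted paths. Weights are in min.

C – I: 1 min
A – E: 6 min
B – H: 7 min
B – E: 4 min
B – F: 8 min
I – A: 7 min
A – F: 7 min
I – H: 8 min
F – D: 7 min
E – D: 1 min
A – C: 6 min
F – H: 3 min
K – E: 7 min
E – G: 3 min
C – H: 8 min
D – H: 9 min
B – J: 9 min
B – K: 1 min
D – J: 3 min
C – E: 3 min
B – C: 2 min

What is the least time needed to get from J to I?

8 min

Enumerating some paths:
J–D–E–B–C–I: 3+1+4+2+1 = 11
J–D–E–C–I: 3+1+3+1 = 8
J–B–C–I: 9+2+1 = 12
Cheapest is J–D–E–C–I at 8 min.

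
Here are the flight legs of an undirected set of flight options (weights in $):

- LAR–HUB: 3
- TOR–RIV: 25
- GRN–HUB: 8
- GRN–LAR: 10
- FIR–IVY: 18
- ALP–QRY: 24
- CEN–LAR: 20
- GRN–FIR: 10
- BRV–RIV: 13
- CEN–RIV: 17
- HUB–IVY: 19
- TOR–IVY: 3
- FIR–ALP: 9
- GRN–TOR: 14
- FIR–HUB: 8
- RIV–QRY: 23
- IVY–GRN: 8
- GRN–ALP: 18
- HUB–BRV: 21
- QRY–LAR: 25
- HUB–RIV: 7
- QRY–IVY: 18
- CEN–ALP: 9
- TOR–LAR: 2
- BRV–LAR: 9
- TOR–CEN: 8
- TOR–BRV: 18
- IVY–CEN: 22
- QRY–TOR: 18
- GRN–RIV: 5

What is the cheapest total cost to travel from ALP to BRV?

$28

Enumerating some paths:
ALP - CEN - TOR - BRV: 9+8+18 = 35
ALP - CEN - TOR - LAR - BRV: 9+8+2+9 = 28
ALP - GRN - RIV - BRV: 18+5+13 = 36
ALP - FIR - HUB - LAR - BRV: 9+8+3+9 = 29
The minimum is $28 via ALP - CEN - TOR - LAR - BRV.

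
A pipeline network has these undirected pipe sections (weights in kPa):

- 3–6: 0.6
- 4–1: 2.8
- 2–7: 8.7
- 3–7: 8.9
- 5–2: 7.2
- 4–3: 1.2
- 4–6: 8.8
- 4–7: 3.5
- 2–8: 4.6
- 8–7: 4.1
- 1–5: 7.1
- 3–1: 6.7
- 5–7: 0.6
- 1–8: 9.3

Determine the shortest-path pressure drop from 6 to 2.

13.1 kPa

Compare a few routes:
6 - 3 - 4 - 7 - 5 - 2: 0.6+1.2+3.5+0.6+7.2 = 13.1
6 - 3 - 4 - 7 - 8 - 2: 0.6+1.2+3.5+4.1+4.6 = 14
The minimum is 13.1 kPa via 6 - 3 - 4 - 7 - 5 - 2.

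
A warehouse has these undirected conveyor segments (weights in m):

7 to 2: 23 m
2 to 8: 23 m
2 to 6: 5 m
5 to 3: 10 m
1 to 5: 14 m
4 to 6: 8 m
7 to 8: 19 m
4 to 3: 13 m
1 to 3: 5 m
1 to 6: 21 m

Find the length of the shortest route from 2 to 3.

Running Dijkstra from 2:
2: 0
6: 5  (via 2)
4: 13  (via 6)
7: 23  (via 2)
8: 23  (via 2)
1: 26  (via 6)
3: 26  (via 4)
Shortest route: 2 → 6 → 4 → 3 = 26 m.

26 m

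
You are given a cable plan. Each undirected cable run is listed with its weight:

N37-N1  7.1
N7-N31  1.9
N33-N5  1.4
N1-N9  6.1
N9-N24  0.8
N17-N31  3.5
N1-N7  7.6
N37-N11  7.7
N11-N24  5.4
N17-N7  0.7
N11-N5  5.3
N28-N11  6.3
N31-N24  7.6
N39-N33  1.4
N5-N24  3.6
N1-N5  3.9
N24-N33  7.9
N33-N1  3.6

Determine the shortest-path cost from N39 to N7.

12.6

Candidate routes:
N39 - N33 - N1 - N7: 1.4+3.6+7.6 = 12.6
N39 - N33 - N5 - N24 - N31 - N7: 1.4+1.4+3.6+7.6+1.9 = 15.9
N39 - N33 - N5 - N24 - N31 - N17 - N7: 1.4+1.4+3.6+7.6+3.5+0.7 = 18.2
N39 - N33 - N5 - N1 - N7: 1.4+1.4+3.9+7.6 = 14.3
The minimum is 12.6 via N39 - N33 - N1 - N7.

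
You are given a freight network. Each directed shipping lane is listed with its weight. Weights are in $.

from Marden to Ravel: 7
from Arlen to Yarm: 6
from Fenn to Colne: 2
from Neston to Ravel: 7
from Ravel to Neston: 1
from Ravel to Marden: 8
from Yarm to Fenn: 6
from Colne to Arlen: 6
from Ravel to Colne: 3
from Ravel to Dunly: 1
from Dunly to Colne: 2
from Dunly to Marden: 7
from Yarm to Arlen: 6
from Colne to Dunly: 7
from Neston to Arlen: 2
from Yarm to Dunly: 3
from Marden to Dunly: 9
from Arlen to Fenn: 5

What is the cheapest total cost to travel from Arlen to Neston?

Shortest distances from Arlen:
Arlen: 0
Fenn: 5  (via Arlen)
Yarm: 6  (via Arlen)
Colne: 7  (via Fenn)
Dunly: 9  (via Yarm)
Marden: 16  (via Dunly)
Ravel: 23  (via Marden)
Neston: 24  (via Ravel)
Shortest route: Arlen–Yarm–Dunly–Marden–Ravel–Neston = $24.

$24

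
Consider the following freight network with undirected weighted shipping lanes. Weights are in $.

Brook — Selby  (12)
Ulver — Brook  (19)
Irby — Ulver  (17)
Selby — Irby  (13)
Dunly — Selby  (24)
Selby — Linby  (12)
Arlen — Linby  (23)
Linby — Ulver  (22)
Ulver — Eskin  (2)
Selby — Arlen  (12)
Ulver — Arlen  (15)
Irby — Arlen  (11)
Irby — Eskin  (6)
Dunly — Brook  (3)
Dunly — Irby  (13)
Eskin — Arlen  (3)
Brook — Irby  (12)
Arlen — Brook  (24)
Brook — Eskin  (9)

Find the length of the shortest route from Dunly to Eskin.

$12

Settle nodes by increasing distance from Dunly:
Dunly: 0
Brook: 3  (via Dunly)
Eskin: 12  (via Brook)
Shortest route: Dunly–Brook–Eskin = $12.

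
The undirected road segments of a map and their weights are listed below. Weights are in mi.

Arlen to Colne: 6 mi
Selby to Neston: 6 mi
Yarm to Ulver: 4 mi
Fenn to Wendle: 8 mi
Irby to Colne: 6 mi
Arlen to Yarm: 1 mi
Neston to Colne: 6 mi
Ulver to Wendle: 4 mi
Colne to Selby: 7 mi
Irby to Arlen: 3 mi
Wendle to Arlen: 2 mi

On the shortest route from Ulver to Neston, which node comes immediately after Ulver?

Compare a few routes:
Ulver → Yarm → Arlen → Colne → Neston: 4+1+6+6 = 17
Ulver → Yarm → Arlen → Irby → Colne → Neston: 4+1+3+6+6 = 20
Ulver → Wendle → Arlen → Colne → Neston: 4+2+6+6 = 18
Ulver → Wendle → Arlen → Irby → Colne → Neston: 4+2+3+6+6 = 21
Cheapest is Ulver → Yarm → Arlen → Colne → Neston at 17 mi.
So from Ulver the first move is to Yarm.

Yarm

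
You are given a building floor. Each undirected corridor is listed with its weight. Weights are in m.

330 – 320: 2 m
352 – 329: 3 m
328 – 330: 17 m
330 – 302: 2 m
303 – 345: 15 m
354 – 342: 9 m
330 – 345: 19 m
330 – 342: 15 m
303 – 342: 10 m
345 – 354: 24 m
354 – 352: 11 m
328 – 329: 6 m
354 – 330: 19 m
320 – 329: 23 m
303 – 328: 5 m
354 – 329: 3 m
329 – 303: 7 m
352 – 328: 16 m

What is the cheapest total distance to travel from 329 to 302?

Enumerating some paths:
329–328–330–302: 6+17+2 = 25
329–354–330–302: 3+19+2 = 24
Cheapest is 329–354–330–302 at 24 m.

24 m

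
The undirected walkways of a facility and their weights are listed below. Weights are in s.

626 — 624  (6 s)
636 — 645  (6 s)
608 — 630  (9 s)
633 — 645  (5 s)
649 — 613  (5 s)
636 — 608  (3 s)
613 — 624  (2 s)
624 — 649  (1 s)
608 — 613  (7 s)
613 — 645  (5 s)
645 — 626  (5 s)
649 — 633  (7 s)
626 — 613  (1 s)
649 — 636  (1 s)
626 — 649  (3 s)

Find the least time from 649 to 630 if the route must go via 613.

Best 649 to 613: 649–624–613 costing 3
Shortest 613→630: 613–608–630 = 16
Total via 613: 3 + 16 = 19 s.

19 s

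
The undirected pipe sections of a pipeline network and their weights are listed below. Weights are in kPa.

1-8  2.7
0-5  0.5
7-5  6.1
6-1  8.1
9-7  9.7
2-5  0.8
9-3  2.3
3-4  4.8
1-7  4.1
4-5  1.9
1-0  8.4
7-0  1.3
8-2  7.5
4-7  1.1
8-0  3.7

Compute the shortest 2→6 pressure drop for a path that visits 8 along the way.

15.8 kPa

Shortest 2→8: 2–5–0–8 = 5
Shortest 8→6: 8–1–6 = 10.8
Total via 8: 5 + 10.8 = 15.8 kPa.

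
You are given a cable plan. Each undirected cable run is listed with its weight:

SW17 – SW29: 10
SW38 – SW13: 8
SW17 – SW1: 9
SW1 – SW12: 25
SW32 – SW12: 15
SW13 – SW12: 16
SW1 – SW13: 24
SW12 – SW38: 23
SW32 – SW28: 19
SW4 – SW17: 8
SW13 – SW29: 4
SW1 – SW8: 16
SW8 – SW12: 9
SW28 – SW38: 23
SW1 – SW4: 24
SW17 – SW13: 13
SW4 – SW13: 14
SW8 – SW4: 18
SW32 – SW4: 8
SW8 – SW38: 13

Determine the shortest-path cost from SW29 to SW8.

25

Settle nodes by increasing distance from SW29:
SW29: 0
SW13: 4  (via SW29)
SW17: 10  (via SW29)
SW38: 12  (via SW13)
SW4: 18  (via SW13)
SW1: 19  (via SW17)
SW12: 20  (via SW13)
SW8: 25  (via SW38)
Shortest route: SW29 → SW13 → SW38 → SW8 = 25.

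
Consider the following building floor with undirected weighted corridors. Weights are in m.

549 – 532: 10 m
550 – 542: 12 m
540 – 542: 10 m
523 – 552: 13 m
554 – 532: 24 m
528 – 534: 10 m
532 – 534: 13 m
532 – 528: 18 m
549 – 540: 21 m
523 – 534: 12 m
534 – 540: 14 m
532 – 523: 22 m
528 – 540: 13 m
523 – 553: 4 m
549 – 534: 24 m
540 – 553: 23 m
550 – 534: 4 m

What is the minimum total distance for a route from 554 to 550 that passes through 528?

56 m

Best 554 to 528: 554–532–528 costing 42
Best 528 to 550: 528–534–550 costing 14
Total via 528: 42 + 14 = 56 m.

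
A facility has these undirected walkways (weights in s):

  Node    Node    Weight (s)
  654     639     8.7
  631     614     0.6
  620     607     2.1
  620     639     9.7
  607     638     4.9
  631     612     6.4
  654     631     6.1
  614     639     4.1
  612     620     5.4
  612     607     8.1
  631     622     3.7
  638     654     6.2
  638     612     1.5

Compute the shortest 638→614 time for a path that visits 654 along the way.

Best 638 to 654: 638 → 654 costing 6.2
Best 654 to 614: 654 → 631 → 614 costing 6.7
Total via 654: 6.2 + 6.7 = 12.9 s.

12.9 s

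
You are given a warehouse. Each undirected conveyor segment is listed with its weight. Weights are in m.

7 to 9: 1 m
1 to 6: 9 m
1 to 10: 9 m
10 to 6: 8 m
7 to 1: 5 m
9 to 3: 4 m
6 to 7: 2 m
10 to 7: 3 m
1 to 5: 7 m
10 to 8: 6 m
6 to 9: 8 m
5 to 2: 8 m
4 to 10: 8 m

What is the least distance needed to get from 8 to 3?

14 m

Enumerating some paths:
8 → 10 → 7 → 6 → 9 → 3: 6+3+2+8+4 = 23
8 → 10 → 6 → 7 → 9 → 3: 6+8+2+1+4 = 21
8 → 10 → 7 → 9 → 3: 6+3+1+4 = 14
The minimum is 14 m via 8 → 10 → 7 → 9 → 3.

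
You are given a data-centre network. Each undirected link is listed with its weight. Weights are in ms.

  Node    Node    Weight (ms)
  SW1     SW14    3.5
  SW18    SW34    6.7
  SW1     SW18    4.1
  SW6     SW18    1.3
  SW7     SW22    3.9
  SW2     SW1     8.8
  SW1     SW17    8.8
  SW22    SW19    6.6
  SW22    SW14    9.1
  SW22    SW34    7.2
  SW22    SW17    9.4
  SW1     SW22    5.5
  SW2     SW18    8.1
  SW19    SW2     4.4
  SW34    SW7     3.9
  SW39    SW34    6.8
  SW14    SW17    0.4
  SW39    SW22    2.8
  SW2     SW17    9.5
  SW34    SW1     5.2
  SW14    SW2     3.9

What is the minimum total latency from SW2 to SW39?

13.8 ms

Shortest distances from SW2:
SW2: 0
SW14: 3.9  (via SW2)
SW17: 4.3  (via SW14)
SW19: 4.4  (via SW2)
SW1: 7.4  (via SW14)
SW18: 8.1  (via SW2)
SW6: 9.4  (via SW18)
SW22: 11  (via SW19)
SW34: 12.6  (via SW1)
SW39: 13.8  (via SW22)
Shortest route: SW2 → SW19 → SW22 → SW39 = 13.8 ms.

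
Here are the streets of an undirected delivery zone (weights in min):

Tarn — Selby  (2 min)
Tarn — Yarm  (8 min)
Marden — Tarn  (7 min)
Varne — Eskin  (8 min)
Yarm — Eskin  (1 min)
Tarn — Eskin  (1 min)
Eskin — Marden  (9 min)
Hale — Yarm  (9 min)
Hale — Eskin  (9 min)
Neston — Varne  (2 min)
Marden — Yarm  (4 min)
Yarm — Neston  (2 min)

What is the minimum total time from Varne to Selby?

8 min

Enumerating some paths:
Varne → Neston → Yarm → Eskin → Tarn → Selby: 2+2+1+1+2 = 8
Varne → Eskin → Tarn → Selby: 8+1+2 = 11
The minimum is 8 min via Varne → Neston → Yarm → Eskin → Tarn → Selby.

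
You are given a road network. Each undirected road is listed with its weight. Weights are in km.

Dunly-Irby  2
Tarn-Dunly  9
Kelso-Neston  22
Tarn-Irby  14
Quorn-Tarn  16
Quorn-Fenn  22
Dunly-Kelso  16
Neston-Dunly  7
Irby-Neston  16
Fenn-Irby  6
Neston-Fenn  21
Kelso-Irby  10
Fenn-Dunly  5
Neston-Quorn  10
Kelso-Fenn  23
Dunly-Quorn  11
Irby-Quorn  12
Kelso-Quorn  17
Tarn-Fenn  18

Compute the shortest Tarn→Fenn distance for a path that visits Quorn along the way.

Shortest Tarn→Quorn: Tarn–Quorn = 16
Shortest Quorn→Fenn: Quorn–Dunly–Fenn = 16
Total via Quorn: 16 + 16 = 32 km.

32 km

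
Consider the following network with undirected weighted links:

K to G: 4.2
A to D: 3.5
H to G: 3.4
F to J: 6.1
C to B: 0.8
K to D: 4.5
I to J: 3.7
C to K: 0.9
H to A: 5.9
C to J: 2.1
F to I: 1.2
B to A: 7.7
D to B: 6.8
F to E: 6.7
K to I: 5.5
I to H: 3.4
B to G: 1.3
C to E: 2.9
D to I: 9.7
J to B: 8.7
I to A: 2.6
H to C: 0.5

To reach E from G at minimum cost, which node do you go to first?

B

Candidate routes:
G → K → C → E: 4.2+0.9+2.9 = 8
G → H → C → E: 3.4+0.5+2.9 = 6.8
G → B → C → E: 1.3+0.8+2.9 = 5
The minimum is 5 via G → B → C → E.
So from G the first move is to B.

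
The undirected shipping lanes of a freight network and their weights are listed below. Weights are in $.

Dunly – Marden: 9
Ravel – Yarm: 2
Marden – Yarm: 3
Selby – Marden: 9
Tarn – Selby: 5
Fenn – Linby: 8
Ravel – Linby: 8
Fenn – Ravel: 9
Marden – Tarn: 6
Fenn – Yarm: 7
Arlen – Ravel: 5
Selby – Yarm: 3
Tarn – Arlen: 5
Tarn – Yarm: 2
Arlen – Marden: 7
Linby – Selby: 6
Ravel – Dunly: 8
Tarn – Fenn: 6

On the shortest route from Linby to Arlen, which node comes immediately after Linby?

Candidate routes:
Linby → Ravel → Arlen: 8+5 = 13
Linby → Selby → Tarn → Arlen: 6+5+5 = 16
Linby → Selby → Yarm → Ravel → Arlen: 6+3+2+5 = 16
Linby → Selby → Yarm → Tarn → Arlen: 6+3+2+5 = 16
The minimum is $13 via Linby → Ravel → Arlen.
So from Linby the first move is to Ravel.

Ravel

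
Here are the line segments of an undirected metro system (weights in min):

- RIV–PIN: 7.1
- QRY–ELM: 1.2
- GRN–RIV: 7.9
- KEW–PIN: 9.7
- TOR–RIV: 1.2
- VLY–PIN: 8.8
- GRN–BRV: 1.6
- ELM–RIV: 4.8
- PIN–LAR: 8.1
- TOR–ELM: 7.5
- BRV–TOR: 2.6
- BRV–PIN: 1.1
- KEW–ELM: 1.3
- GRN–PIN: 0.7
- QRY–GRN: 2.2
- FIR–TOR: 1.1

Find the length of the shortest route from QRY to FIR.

7.5 min

Shortest distances from QRY:
QRY: 0
ELM: 1.2  (via QRY)
GRN: 2.2  (via QRY)
KEW: 2.5  (via ELM)
PIN: 2.9  (via GRN)
BRV: 3.8  (via GRN)
RIV: 6  (via ELM)
TOR: 6.4  (via BRV)
FIR: 7.5  (via TOR)
Shortest route: QRY → GRN → BRV → TOR → FIR = 7.5 min.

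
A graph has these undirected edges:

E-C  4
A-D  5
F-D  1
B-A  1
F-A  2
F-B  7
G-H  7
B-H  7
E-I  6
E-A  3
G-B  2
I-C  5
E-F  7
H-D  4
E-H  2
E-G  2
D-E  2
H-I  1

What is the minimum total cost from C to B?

Candidate routes:
C–E–G–B: 4+2+2 = 8
C–E–D–F–A–B: 4+2+1+2+1 = 10
C–I–H–E–A–B: 5+1+2+3+1 = 12
Cheapest is C–E–G–B at 8.

8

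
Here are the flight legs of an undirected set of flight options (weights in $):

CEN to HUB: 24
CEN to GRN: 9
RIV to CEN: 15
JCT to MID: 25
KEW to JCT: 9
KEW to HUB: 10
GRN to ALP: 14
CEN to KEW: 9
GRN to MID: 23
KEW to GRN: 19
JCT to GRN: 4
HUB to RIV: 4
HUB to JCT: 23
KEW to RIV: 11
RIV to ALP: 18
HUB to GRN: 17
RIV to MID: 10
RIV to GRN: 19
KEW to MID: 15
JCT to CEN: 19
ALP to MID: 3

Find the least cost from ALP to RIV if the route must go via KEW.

$29

Shortest ALP→KEW: ALP → MID → KEW = 18
Best KEW to RIV: KEW → RIV costing 11
Total via KEW: 18 + 11 = $29.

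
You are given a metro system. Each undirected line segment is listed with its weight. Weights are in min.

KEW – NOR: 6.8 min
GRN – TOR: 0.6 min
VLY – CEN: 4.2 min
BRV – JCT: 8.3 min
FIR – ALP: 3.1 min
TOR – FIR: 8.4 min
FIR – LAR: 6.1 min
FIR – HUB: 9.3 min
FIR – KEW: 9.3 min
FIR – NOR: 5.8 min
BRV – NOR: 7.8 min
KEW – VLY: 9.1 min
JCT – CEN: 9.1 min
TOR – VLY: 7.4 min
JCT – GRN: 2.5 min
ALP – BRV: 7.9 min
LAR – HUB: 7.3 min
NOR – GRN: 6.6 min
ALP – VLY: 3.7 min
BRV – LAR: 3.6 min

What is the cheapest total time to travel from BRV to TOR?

11.4 min

Enumerating some paths:
BRV–JCT–GRN–TOR: 8.3+2.5+0.6 = 11.4
BRV–LAR–FIR–TOR: 3.6+6.1+8.4 = 18.1
BRV–NOR–GRN–TOR: 7.8+6.6+0.6 = 15
Cheapest is BRV–JCT–GRN–TOR at 11.4 min.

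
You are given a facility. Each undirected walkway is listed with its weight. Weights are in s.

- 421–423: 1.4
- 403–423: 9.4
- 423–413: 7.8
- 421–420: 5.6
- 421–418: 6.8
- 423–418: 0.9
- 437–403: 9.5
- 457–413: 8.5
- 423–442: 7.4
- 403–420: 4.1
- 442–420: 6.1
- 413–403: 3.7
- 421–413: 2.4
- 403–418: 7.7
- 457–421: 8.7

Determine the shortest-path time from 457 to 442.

Compare a few routes:
457 → 413 → 421 → 423 → 442: 8.5+2.4+1.4+7.4 = 19.7
457 → 421 → 420 → 442: 8.7+5.6+6.1 = 20.4
457 → 421 → 423 → 442: 8.7+1.4+7.4 = 17.5
457 → 413 → 403 → 420 → 442: 8.5+3.7+4.1+6.1 = 22.4
Cheapest is 457 → 421 → 423 → 442 at 17.5 s.

17.5 s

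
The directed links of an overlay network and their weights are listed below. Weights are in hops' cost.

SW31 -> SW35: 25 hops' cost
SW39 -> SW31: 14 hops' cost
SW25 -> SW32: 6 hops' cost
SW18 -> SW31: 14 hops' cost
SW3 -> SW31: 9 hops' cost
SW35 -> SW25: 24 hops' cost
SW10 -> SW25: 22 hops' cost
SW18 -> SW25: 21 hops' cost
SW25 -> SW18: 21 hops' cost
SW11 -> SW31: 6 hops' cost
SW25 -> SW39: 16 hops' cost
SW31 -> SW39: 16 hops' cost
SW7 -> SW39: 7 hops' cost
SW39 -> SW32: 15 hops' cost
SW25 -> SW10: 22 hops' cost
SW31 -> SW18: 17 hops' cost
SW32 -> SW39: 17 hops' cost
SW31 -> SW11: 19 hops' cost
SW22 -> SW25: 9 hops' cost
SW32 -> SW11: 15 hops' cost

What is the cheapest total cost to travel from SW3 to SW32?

40 hops' cost

Shortest distances from SW3:
SW3: 0
SW31: 9  (via SW3)
SW39: 25  (via SW31)
SW18: 26  (via SW31)
SW11: 28  (via SW31)
SW35: 34  (via SW31)
SW32: 40  (via SW39)
Shortest route: SW3 → SW31 → SW39 → SW32 = 40 hops' cost.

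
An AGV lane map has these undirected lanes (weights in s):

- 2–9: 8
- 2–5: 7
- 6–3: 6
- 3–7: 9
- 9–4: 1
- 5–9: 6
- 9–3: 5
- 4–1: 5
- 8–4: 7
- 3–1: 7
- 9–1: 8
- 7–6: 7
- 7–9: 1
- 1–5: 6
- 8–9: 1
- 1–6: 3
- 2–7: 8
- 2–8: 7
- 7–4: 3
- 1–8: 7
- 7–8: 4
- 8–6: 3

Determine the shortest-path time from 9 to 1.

6 s

Shortest distances from 9:
9: 0
4: 1  (via 9)
7: 1  (via 9)
8: 1  (via 9)
6: 4  (via 8)
3: 5  (via 9)
1: 6  (via 4)
Shortest route: 9 → 4 → 1 = 6 s.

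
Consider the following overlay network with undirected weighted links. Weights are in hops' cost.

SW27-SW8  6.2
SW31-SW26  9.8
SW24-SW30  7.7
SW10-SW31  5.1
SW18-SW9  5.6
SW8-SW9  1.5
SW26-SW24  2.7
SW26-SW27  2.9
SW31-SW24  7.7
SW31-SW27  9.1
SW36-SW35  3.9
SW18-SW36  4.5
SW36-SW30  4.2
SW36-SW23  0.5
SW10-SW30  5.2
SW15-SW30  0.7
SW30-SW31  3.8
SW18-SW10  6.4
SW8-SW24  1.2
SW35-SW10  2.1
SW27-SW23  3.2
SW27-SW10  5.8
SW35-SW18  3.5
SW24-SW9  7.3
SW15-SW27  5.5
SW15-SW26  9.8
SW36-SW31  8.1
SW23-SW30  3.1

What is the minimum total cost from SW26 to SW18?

Candidate routes:
SW26–SW27–SW23–SW36–SW18: 2.9+3.2+0.5+4.5 = 11.1
SW26–SW24–SW8–SW9–SW18: 2.7+1.2+1.5+5.6 = 11
Cheapest is SW26–SW24–SW8–SW9–SW18 at 11 hops' cost.

11 hops' cost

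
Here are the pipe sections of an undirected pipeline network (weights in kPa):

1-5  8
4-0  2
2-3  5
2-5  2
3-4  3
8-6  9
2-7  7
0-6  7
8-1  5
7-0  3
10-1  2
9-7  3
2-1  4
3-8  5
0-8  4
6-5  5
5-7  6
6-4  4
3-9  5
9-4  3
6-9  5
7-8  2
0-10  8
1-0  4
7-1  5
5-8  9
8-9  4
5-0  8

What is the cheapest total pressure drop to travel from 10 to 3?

11 kPa

Candidate routes:
10 - 1 - 2 - 3: 2+4+5 = 11
10 - 1 - 8 - 3: 2+5+5 = 12
Cheapest is 10 - 1 - 2 - 3 at 11 kPa.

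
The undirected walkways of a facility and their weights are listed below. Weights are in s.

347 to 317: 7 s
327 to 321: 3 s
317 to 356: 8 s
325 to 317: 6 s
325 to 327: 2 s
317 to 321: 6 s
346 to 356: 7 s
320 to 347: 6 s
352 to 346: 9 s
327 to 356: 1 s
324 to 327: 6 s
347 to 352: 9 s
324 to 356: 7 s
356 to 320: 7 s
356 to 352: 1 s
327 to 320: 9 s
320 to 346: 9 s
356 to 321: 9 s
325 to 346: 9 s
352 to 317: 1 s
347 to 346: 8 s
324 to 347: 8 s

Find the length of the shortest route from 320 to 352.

8 s

Enumerating some paths:
320 - 356 - 352: 7+1 = 8
320 - 327 - 356 - 352: 9+1+1 = 11
320 - 347 - 317 - 352: 6+7+1 = 14
320 - 347 - 352: 6+9 = 15
Cheapest is 320 - 356 - 352 at 8 s.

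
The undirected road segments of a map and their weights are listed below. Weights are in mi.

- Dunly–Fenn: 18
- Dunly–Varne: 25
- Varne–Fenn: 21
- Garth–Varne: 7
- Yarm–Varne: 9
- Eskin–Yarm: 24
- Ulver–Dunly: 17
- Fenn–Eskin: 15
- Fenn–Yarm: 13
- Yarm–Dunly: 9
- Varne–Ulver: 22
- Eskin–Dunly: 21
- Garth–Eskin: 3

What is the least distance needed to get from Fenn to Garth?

Candidate routes:
Fenn → Yarm → Varne → Garth: 13+9+7 = 29
Fenn → Eskin → Garth: 15+3 = 18
Fenn → Varne → Garth: 21+7 = 28
Cheapest is Fenn → Eskin → Garth at 18 mi.

18 mi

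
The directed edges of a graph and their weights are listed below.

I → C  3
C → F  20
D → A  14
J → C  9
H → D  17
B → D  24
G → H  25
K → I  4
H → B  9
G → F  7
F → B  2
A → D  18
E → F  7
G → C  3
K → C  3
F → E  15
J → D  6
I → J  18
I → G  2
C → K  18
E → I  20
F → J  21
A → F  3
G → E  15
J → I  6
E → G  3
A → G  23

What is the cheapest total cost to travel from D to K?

56

Running Dijkstra from D:
D: 0
A: 14  (via D)
F: 17  (via A)
B: 19  (via F)
E: 32  (via F)
G: 35  (via E)
C: 38  (via G)
J: 38  (via F)
I: 44  (via J)
K: 56  (via C)
Shortest route: D → A → F → E → G → C → K = 56.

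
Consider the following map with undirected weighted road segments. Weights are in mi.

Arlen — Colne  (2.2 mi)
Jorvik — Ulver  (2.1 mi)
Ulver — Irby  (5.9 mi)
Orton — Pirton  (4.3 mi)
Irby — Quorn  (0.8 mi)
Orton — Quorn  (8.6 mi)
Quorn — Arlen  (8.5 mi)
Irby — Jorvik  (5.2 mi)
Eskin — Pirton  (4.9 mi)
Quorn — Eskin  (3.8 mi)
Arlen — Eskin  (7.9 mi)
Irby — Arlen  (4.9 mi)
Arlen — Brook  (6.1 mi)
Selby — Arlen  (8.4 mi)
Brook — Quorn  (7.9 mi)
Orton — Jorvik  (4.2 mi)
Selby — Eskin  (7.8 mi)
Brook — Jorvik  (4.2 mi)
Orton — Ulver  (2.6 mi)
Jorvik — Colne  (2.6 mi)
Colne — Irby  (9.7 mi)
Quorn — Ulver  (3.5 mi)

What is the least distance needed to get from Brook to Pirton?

12.7 mi

Compare a few routes:
Brook - Jorvik - Orton - Pirton: 4.2+4.2+4.3 = 12.7
Brook - Jorvik - Ulver - Orton - Pirton: 4.2+2.1+2.6+4.3 = 13.2
The minimum is 12.7 mi via Brook - Jorvik - Orton - Pirton.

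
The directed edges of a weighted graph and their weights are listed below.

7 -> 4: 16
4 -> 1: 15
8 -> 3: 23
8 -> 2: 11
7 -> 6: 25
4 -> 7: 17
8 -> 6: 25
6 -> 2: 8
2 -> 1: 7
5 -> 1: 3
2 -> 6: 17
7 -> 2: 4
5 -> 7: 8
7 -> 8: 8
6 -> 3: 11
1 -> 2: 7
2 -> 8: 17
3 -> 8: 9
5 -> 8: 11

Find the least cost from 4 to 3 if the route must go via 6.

49

Shortest 4→6: 4–7–2–6 = 38
Best 6 to 3: 6–3 costing 11
Total via 6: 38 + 11 = 49.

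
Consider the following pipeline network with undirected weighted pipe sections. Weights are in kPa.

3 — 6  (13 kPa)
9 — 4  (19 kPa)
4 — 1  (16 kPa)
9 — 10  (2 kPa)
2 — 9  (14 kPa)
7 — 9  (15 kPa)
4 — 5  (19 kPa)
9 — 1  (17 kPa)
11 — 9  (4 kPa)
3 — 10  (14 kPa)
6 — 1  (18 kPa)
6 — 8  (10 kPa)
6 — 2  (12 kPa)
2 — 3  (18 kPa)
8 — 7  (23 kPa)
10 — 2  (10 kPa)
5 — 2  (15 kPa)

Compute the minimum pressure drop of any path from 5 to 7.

Settle nodes by increasing distance from 5:
5: 0
2: 15  (via 5)
4: 19  (via 5)
10: 25  (via 2)
6: 27  (via 2)
9: 27  (via 10)
11: 31  (via 9)
3: 33  (via 2)
1: 35  (via 4)
8: 37  (via 6)
7: 42  (via 9)
Shortest route: 5 → 2 → 10 → 9 → 7 = 42 kPa.

42 kPa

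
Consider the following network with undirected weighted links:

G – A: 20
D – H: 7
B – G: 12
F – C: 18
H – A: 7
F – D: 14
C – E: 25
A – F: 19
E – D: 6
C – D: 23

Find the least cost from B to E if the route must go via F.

Shortest B→F: B → G → A → F = 51
Shortest F→E: F → D → E = 20
Total via F: 51 + 20 = 71.

71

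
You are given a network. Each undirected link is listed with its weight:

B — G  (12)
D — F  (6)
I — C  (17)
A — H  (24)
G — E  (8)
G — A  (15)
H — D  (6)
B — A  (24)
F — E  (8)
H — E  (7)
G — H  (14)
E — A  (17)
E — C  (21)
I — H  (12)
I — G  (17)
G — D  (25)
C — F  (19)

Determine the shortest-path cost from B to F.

28

Candidate routes:
B → G → H → D → F: 12+14+6+6 = 38
B → G → E → H → D → F: 12+8+7+6+6 = 39
B → G → E → F: 12+8+8 = 28
B → G → H → E → F: 12+14+7+8 = 41
The minimum is 28 via B → G → E → F.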